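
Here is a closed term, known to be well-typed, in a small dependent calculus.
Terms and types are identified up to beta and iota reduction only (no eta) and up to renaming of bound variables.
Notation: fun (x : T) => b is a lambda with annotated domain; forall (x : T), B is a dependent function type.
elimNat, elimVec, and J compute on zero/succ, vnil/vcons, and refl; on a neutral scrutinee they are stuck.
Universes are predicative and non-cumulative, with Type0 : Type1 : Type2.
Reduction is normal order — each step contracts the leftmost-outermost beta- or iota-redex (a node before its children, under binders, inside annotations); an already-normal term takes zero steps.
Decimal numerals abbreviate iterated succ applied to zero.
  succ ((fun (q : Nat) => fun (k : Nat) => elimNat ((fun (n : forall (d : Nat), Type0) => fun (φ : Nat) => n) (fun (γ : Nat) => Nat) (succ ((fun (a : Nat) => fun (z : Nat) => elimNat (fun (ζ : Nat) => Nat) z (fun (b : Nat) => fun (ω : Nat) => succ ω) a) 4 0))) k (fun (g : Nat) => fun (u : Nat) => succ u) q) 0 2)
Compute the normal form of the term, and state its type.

reduced normal form:
  3
type:
  Nat


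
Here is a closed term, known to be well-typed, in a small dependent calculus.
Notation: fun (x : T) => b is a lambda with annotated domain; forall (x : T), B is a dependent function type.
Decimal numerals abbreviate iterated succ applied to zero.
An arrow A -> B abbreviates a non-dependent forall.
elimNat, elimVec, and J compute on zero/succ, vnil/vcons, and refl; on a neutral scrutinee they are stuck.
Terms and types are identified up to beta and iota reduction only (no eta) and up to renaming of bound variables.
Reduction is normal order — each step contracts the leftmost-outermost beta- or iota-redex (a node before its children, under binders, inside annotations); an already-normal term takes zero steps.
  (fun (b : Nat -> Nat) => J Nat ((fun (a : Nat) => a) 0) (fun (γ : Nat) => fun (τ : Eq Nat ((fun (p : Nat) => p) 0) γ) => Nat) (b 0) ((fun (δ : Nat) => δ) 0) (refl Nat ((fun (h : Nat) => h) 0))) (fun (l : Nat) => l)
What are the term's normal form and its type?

resulting normal form:
  0
the term's type:
  Nat


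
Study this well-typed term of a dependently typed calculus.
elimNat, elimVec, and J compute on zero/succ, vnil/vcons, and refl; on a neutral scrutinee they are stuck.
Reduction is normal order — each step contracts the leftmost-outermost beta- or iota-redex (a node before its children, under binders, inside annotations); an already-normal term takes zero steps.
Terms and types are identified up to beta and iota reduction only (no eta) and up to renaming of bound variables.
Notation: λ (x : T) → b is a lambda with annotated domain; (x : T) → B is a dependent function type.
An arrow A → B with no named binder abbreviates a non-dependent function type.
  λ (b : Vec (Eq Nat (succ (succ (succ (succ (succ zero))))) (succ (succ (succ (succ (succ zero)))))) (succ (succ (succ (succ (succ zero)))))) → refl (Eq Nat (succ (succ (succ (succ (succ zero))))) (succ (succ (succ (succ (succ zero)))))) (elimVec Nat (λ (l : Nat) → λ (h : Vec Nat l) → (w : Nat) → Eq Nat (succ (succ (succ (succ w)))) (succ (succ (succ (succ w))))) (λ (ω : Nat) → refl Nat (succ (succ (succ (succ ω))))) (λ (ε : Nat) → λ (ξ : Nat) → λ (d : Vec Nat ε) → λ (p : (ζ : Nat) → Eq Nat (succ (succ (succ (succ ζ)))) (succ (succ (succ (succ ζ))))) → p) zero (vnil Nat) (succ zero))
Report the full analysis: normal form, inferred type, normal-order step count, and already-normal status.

resulting normal form:
  λ (b : Vec (Eq Nat (succ (succ (succ (succ (succ zero))))) (succ (succ (succ (succ (succ zero)))))) (succ (succ (succ (succ (succ zero)))))) → refl (Eq Nat (succ (succ (succ (succ (succ zero))))) (succ (succ (succ (succ (succ zero)))))) (refl Nat (succ (succ (succ (succ (succ zero))))))
inferred type:
  Vec (Eq Nat (succ (succ (succ (succ (succ zero))))) (succ (succ (succ (succ (succ zero)))))) (succ (succ (succ (succ (succ zero))))) → Eq (Eq Nat (succ (succ (succ (succ (succ zero))))) (succ (succ (succ (succ (succ zero)))))) (refl Nat (succ (succ (succ (succ (succ zero)))))) (refl Nat (succ (succ (succ (succ (succ zero))))))
normal-order step count: 2
term was already normal: no
first redex: an elimVec iota-redex


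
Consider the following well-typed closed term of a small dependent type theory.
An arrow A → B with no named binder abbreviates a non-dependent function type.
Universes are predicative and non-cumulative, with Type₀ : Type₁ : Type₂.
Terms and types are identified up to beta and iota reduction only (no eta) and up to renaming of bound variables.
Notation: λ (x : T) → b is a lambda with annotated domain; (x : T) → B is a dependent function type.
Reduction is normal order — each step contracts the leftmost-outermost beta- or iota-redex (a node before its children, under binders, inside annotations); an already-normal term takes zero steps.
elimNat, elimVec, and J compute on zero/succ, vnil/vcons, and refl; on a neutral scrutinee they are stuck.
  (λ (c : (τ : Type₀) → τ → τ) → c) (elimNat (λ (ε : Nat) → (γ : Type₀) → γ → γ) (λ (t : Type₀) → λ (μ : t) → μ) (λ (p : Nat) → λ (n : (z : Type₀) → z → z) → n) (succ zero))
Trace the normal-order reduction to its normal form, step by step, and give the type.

reduction (normal order):
  (λ (c : (τ : Type₀) → τ → τ) → c) (elimNat (λ (ε : Nat) → (γ : Type₀) → γ → γ) (λ (t : Type₀) → λ (μ : t) → μ) (λ (p : Nat) → λ (n : (z : Type₀) → z → z) → n) (succ zero))
  ~> elimNat (λ (c : Nat) → (τ : Type₀) → τ → τ) (λ (ε : Type₀) → λ (γ : ε) → γ) (λ (t : Nat) → λ (μ : (p : Type₀) → p → p) → μ) (succ zero)
  ~> (λ (c : Nat) → λ (τ : (ε : Type₀) → ε → ε) → τ) zero (elimNat (λ (γ : Nat) → (t : Type₀) → t → t) (λ (μ : Type₀) → λ (p : μ) → p) (λ (n : Nat) → λ (z : (β : Type₀) → β → β) → z) zero)
  ~> (λ (c : (τ : Type₀) → τ → τ) → c) (elimNat (λ (ε : Nat) → (γ : Type₀) → γ → γ) (λ (t : Type₀) → λ (μ : t) → μ) (λ (p : Nat) → λ (n : (z : Type₀) → z → z) → n) zero)
  ~> elimNat (λ (c : Nat) → (τ : Type₀) → τ → τ) (λ (ε : Type₀) → λ (γ : ε) → γ) (λ (t : Nat) → λ (μ : (p : Type₀) → p → p) → μ) zero
  ~> λ (c : Type₀) → λ (τ : c) → τ
type:
  (c : Type₀) → c → c


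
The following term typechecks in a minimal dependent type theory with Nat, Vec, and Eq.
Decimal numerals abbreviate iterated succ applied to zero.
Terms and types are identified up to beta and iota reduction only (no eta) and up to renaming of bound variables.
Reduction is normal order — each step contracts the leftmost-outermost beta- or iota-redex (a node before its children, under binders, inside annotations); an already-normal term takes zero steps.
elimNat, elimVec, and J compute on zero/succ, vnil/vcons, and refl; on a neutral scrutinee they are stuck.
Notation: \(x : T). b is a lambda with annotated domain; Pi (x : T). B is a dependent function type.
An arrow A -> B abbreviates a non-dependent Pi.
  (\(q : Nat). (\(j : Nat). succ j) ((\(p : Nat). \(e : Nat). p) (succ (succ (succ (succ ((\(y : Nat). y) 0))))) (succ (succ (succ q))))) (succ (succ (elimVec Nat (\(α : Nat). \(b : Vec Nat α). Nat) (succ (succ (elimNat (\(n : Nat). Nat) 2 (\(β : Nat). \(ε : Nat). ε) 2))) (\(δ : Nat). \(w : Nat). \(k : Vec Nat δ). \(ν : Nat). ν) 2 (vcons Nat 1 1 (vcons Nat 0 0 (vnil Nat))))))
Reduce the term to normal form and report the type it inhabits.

normal form:
  5
the term's type:
  Nat


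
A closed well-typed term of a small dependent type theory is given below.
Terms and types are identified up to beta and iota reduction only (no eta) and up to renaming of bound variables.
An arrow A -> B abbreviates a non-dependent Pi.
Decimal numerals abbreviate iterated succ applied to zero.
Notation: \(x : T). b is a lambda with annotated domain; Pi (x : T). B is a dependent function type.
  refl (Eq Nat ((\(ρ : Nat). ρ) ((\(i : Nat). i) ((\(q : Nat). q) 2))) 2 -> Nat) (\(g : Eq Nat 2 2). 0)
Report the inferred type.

type:
  Eq (Eq Nat 2 2 -> Nat) (\(ρ : Eq Nat 2 2). 0) (\(i : Eq Nat 2 2). 0)


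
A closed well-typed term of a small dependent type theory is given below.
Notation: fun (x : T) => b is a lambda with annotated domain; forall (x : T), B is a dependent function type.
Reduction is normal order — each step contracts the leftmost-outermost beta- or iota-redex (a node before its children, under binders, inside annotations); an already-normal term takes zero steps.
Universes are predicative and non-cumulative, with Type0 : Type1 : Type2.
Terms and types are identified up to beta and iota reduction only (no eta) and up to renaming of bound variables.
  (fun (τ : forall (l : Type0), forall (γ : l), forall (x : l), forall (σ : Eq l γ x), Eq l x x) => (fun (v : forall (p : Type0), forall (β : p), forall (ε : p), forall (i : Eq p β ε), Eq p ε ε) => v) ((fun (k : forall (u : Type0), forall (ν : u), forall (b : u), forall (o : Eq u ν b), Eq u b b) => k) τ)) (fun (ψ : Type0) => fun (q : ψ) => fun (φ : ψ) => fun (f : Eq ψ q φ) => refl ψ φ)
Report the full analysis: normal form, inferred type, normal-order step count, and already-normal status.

reduced normal form:
  fun (τ : Type0) => fun (l : τ) => fun (γ : τ) => fun (x : Eq τ l γ) => refl τ γ
type:
  forall (τ : Type0), forall (l : τ), forall (γ : τ), forall (x : Eq τ l γ), Eq τ γ γ
reduction steps (normal order): 3
already normal: no
first redex: a beta-redex


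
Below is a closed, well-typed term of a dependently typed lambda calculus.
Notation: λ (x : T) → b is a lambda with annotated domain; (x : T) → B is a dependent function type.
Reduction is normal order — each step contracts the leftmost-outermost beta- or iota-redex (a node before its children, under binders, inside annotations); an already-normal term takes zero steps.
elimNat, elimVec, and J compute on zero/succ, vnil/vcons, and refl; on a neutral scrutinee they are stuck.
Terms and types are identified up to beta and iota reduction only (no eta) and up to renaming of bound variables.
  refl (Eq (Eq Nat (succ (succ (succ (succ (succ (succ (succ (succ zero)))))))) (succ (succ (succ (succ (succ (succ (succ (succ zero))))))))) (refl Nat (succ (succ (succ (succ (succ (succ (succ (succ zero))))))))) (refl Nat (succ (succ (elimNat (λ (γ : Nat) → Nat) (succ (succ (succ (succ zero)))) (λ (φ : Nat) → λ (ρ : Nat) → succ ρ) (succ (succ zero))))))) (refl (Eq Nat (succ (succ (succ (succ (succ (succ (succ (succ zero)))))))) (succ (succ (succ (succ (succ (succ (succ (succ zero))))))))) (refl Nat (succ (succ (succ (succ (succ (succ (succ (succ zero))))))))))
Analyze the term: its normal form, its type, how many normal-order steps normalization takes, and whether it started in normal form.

reduced normal form:
  refl (Eq (Eq Nat (succ (succ (succ (succ (succ (succ (succ (succ zero)))))))) (succ (succ (succ (succ (succ (succ (succ (succ zero))))))))) (refl Nat (succ (succ (succ (succ (succ (succ (succ (succ zero))))))))) (refl Nat (succ (succ (succ (succ (succ (succ (succ (succ zero)))))))))) (refl (Eq Nat (succ (succ (succ (succ (succ (succ (succ (succ zero)))))))) (succ (succ (succ (succ (succ (succ (succ (succ zero))))))))) (refl Nat (succ (succ (succ (succ (succ (succ (succ (succ zero))))))))))
the term's type:
  Eq (Eq (Eq Nat (succ (succ (succ (succ (succ (succ (succ (succ zero)))))))) (succ (succ (succ (succ (succ (succ (succ (succ zero))))))))) (refl Nat (succ (succ (succ (succ (succ (succ (succ (succ zero))))))))) (refl Nat (succ (succ (succ (succ (succ (succ (succ (succ zero)))))))))) (refl (Eq Nat (succ (succ (succ (succ (succ (succ (succ (succ zero)))))))) (succ (succ (succ (succ (succ (succ (succ (succ zero))))))))) (refl Nat (succ (succ (succ (succ (succ (succ (succ (succ zero)))))))))) (refl (Eq Nat (succ (succ (succ (succ (succ (succ (succ (succ zero)))))))) (succ (succ (succ (succ (succ (succ (succ (succ zero))))))))) (refl Nat (succ (succ (succ (succ (succ (succ (succ (succ zero))))))))))
steps to reach normal form (normal order): 7
term was already normal: no
first redex: an elimNat iota-redex


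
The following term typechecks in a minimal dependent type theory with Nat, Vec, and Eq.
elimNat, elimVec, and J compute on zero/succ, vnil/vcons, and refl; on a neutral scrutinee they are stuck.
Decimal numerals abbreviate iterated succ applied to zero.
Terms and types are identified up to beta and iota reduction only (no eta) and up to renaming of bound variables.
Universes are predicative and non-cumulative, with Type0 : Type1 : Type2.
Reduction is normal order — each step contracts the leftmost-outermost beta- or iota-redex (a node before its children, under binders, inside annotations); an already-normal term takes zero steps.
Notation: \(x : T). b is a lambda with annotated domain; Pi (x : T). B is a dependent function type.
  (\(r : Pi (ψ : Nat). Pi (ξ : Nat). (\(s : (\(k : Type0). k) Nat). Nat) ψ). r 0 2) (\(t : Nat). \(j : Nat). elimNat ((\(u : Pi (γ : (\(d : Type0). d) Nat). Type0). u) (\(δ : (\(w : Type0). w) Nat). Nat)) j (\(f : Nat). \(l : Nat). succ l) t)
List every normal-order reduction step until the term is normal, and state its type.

normal-order reduction:
  (\(r : Pi (ψ : Nat). Pi (ξ : Nat). (\(s : (\(k : Type0). k) Nat). Nat) ψ). r 0 2) (\(t : Nat). \(j : Nat). elimNat ((\(u : Pi (γ : (\(d : Type0). d) Nat). Type0). u) (\(δ : (\(w : Type0). w) Nat). Nat)) j (\(f : Nat). \(l : Nat). succ l) t)
  ~> (\(r : Nat). \(ψ : Nat). elimNat ((\(ξ : Pi (s : (\(k : Type0). k) Nat). Type0). ξ) (\(t : (\(j : Type0). j) Nat). Nat)) ψ (\(u : Nat). \(γ : Nat). succ γ) r) 0 2
  ~> (\(r : Nat). elimNat ((\(ψ : Pi (ξ : (\(s : Type0). s) Nat). Type0). ψ) (\(k : (\(t : Type0). t) Nat). Nat)) r (\(j : Nat). \(u : Nat). succ u) 0) 2
  ~> elimNat ((\(r : Pi (ψ : (\(ξ : Type0). ξ) Nat). Type0). r) (\(s : (\(k : Type0). k) Nat). Nat)) 2 (\(t : Nat). \(j : Nat). succ j) 0
  ~> 2
type:
  Nat


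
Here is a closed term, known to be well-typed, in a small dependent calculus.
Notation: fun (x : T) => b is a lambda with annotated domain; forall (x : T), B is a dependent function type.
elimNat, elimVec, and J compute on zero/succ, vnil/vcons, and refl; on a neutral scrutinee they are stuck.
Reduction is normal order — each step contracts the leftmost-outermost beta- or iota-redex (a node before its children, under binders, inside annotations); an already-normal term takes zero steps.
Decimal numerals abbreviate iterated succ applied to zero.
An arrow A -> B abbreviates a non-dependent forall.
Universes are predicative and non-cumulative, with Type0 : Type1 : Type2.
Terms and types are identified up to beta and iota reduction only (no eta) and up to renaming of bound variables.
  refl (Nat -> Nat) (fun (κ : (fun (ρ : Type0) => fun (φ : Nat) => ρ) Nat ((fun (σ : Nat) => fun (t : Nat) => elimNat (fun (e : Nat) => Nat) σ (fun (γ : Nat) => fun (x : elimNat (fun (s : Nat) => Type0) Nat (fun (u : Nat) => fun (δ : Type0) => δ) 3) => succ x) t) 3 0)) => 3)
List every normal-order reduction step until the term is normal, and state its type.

reduction (normal order):
  refl (Nat -> Nat) (fun (κ : (fun (ρ : Type0) => fun (φ : Nat) => ρ) Nat ((fun (σ : Nat) => fun (t : Nat) => elimNat (fun (e : Nat) => Nat) σ (fun (γ : Nat) => fun (x : elimNat (fun (s : Nat) => Type0) Nat (fun (u : Nat) => fun (δ : Type0) => δ) 3) => succ x) t) 3 0)) => 3)
  ~> refl (Nat -> Nat) (fun (κ : (fun (ρ : Nat) => Nat) ((fun (φ : Nat) => fun (σ : Nat) => elimNat (fun (t : Nat) => Nat) φ (fun (e : Nat) => fun (γ : elimNat (fun (x : Nat) => Type0) Nat (fun (s : Nat) => fun (u : Type0) => u) 3) => succ γ) σ) 3 0)) => 3)
  ~> refl (Nat -> Nat) (fun (κ : Nat) => 3)
type:
  Eq (Nat -> Nat) (fun (κ : Nat) => 3) (fun (ρ : Nat) => 3)


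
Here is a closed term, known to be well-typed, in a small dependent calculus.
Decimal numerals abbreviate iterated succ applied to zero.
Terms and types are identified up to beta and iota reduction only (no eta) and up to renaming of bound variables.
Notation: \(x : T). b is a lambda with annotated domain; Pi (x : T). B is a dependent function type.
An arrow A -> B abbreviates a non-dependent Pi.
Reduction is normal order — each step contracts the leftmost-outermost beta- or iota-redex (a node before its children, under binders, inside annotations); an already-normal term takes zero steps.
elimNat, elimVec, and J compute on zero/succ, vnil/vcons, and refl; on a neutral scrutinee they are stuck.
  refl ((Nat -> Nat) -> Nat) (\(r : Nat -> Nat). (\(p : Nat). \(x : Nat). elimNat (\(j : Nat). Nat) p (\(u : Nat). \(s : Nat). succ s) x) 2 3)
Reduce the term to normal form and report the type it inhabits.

normal form:
  refl ((Nat -> Nat) -> Nat) (\(r : Nat -> Nat). 5)
type:
  Eq ((Nat -> Nat) -> Nat) (\(r : Nat -> Nat). 5) (\(p : Nat -> Nat). 5)
observation: reduction starts at a beta-redex, and 12 normal-order steps reach the normal form.


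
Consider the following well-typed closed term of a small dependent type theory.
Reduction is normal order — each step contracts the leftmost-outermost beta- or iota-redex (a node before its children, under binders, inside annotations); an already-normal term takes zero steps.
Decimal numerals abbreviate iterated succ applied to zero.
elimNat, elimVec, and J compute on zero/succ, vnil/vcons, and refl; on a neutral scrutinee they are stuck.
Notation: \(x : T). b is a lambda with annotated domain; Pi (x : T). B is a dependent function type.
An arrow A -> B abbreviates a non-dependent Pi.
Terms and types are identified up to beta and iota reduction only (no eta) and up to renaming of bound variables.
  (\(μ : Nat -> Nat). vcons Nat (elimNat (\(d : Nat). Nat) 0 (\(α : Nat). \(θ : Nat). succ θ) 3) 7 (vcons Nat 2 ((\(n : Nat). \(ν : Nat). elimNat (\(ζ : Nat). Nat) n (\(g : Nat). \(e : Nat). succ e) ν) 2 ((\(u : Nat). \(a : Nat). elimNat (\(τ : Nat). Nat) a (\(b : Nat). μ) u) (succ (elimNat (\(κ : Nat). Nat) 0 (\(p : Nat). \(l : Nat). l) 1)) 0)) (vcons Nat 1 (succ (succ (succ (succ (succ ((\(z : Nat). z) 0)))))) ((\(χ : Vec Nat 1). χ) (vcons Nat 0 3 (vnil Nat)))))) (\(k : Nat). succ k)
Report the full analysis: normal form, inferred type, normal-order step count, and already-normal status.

reduced normal form:
  vcons Nat 3 7 (vcons Nat 2 3 (vcons Nat 1 5 (vcons Nat 0 3 (vnil Nat))))
inferred type:
  Vec Nat 4
reduction steps (normal order): 29
term was already normal: no
first redex: a beta-redex


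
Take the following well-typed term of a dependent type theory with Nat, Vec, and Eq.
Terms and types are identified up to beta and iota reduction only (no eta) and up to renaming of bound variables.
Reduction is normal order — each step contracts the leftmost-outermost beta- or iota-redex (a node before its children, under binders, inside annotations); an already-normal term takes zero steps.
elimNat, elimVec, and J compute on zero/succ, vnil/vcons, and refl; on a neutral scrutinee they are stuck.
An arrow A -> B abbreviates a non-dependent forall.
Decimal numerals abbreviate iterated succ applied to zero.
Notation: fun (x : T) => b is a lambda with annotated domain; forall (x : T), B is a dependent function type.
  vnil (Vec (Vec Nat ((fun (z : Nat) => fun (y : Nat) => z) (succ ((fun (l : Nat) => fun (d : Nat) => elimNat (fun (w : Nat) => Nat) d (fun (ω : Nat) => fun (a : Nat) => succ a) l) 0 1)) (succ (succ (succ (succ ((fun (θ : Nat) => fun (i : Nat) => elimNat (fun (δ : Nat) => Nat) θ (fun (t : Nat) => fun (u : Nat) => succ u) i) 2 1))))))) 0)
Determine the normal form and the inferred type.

resulting normal form:
  vnil (Vec (Vec Nat 2) 0)
type:
  Vec (Vec (Vec Nat 2) 0) 0


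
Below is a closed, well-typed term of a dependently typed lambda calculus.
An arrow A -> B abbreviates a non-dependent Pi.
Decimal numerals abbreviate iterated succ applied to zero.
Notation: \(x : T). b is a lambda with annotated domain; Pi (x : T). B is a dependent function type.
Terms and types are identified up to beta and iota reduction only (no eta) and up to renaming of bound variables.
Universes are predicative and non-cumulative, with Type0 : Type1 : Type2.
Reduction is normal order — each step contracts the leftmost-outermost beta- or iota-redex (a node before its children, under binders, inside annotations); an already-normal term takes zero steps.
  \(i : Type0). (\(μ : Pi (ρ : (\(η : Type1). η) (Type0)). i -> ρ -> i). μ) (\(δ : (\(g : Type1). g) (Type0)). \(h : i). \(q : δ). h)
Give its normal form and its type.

reduced normal form:
  \(i : Type0). \(μ : Type0). \(ρ : i). \(η : μ). ρ
the term's type:
  Pi (i : Type0). Pi (μ : Type0). i -> μ -> i
observation: reduction starts at a beta-redex, and 2 normal-order steps reach the normal form.


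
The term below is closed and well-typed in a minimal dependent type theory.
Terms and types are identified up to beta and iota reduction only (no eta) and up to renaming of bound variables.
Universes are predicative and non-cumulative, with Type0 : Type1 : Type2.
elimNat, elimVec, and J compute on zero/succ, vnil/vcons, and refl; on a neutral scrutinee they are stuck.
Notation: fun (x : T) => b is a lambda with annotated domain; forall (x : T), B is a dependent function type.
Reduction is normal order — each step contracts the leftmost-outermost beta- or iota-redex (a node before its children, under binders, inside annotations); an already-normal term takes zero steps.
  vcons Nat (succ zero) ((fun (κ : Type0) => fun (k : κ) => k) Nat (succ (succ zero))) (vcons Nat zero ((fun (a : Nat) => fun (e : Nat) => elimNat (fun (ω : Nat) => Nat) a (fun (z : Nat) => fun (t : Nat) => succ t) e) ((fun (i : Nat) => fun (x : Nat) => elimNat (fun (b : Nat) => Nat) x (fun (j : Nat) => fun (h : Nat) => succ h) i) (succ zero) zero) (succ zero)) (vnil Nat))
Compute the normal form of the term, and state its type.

normal form:
  vcons Nat (succ zero) (succ (succ zero)) (vcons Nat zero (succ (succ zero)) (vnil Nat))
inferred type:
  Vec Nat (succ (succ zero))
observation: contracting a beta-redex first, the term normalizes in 14 steps.


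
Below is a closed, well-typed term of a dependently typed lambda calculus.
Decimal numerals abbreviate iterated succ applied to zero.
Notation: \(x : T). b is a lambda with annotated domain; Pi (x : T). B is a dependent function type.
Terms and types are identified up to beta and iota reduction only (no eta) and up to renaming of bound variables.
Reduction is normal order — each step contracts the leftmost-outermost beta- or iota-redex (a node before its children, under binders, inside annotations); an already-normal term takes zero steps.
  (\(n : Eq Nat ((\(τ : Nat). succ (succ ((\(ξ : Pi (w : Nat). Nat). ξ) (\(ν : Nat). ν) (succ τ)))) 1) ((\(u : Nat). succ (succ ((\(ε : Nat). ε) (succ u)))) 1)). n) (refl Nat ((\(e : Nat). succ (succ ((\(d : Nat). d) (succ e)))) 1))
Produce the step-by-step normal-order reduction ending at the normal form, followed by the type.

reduction (normal order):
  (\(n : Eq Nat ((\(τ : Nat). succ (succ ((\(ξ : Pi (w : Nat). Nat). ξ) (\(ν : Nat). ν) (succ τ)))) 1) ((\(u : Nat). succ (succ ((\(ε : Nat). ε) (succ u)))) 1)). n) (refl Nat ((\(e : Nat). succ (succ ((\(d : Nat). d) (succ e)))) 1))
  ~> refl Nat ((\(n : Nat). succ (succ ((\(τ : Nat). τ) (succ n)))) 1)
  ~> refl Nat (succ (succ ((\(n : Nat). n) 2)))
  ~> refl Nat 4
the term's type:
  Eq Nat 4 4


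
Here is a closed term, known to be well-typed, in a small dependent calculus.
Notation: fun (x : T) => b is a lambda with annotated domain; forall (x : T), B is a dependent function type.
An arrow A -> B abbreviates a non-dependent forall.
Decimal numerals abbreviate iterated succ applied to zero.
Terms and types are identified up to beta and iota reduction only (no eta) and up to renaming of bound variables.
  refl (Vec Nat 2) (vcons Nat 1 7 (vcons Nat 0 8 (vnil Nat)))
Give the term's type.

type:
  Eq (Vec Nat 2) (vcons Nat 1 7 (vcons Nat 0 8 (vnil Nat))) (vcons Nat 1 7 (vcons Nat 0 8 (vnil Nat)))


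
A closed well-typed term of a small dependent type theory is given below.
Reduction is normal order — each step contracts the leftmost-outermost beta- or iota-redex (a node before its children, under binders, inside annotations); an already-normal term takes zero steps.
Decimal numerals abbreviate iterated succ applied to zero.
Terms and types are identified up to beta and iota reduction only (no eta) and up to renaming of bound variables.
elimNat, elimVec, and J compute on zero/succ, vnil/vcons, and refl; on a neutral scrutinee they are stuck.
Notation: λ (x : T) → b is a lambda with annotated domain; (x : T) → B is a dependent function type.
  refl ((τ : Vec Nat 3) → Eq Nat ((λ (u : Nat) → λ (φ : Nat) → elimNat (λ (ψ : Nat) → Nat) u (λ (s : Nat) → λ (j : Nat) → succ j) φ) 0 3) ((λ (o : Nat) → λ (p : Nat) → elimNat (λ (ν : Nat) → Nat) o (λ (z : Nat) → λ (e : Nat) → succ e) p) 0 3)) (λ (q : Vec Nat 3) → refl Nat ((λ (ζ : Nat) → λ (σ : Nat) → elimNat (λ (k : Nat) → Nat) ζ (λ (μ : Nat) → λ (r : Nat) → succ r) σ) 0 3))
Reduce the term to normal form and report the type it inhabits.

resulting normal form:
  refl ((τ : Vec Nat 3) → Eq Nat 3 3) (λ (u : Vec Nat 3) → refl Nat 3)
the term's type:
  Eq ((τ : Vec Nat 3) → Eq Nat 3 3) (λ (u : Vec Nat 3) → refl Nat 3) (λ (φ : Vec Nat 3) → refl Nat 3)


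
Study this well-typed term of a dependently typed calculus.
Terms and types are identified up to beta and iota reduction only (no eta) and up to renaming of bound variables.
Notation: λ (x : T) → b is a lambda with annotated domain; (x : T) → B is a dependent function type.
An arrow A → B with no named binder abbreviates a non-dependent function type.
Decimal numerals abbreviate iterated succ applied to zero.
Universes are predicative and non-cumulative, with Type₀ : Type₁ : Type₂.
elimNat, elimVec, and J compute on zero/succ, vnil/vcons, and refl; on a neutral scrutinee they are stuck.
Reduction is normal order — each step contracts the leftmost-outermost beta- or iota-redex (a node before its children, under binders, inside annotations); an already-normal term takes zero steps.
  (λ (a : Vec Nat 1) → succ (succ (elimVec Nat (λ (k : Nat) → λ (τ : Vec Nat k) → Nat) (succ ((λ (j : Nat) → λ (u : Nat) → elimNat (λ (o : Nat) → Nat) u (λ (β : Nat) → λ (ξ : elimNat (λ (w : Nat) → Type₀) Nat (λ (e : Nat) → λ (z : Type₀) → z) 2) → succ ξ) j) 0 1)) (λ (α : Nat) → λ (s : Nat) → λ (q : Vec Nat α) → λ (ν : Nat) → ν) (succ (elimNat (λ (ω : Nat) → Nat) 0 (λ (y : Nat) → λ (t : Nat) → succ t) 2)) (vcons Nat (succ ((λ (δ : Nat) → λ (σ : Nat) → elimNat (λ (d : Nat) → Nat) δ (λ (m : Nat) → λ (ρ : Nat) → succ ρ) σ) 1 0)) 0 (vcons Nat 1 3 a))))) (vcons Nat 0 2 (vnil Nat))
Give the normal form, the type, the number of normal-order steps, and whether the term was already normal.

normal form:
  4
type:
  Nat
normal-order step count: 20
already normal: no
first redex: a beta-redex


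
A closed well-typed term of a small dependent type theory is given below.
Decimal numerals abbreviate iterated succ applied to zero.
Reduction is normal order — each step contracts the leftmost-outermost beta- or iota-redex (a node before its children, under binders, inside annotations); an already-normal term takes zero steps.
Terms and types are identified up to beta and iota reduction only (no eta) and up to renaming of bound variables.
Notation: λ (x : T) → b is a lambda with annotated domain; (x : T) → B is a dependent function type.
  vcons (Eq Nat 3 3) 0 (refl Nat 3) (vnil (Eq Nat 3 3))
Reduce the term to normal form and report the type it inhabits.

reduced normal form:
  vcons (Eq Nat 3 3) 0 (refl Nat 3) (vnil (Eq Nat 3 3))
the term's type:
  Vec (Eq Nat 3 3) 1
observation: the term is already in normal form.


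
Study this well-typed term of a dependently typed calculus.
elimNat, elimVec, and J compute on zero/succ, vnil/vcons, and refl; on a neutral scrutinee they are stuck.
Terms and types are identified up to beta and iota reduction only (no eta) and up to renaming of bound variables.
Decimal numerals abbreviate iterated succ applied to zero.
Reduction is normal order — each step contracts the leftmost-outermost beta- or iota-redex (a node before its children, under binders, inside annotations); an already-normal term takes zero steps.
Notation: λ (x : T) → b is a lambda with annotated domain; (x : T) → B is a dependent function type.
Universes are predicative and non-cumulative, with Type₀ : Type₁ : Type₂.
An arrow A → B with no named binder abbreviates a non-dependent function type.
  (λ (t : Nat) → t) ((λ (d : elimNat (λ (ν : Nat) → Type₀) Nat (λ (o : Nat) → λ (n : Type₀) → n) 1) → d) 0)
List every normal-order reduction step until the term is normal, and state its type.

reduction (normal order):
  (λ (t : Nat) → t) ((λ (d : elimNat (λ (ν : Nat) → Type₀) Nat (λ (o : Nat) → λ (n : Type₀) → n) 1) → d) 0)
  ~> (λ (t : elimNat (λ (d : Nat) → Type₀) Nat (λ (ν : Nat) → λ (o : Type₀) → o) 1) → t) 0
  ~> 0
the term's type:
  Nat


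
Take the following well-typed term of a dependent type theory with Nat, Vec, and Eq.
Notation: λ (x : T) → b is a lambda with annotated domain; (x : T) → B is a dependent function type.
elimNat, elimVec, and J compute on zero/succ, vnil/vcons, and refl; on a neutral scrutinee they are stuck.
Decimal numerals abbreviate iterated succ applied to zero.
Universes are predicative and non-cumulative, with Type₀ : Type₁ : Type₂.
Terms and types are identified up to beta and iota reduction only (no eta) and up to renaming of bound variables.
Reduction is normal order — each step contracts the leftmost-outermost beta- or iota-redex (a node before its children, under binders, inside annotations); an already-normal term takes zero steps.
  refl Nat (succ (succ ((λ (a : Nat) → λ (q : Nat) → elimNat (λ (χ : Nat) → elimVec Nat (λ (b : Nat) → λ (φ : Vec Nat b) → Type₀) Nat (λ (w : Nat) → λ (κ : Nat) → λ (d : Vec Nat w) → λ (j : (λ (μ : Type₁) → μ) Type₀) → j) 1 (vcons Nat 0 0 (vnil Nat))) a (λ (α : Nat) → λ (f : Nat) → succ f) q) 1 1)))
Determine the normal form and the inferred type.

resulting normal form:
  refl Nat 4
inferred type:
  Eq Nat 4 4
observation: the leftmost-outermost redex is a beta-redex, and normalization takes 6 steps.


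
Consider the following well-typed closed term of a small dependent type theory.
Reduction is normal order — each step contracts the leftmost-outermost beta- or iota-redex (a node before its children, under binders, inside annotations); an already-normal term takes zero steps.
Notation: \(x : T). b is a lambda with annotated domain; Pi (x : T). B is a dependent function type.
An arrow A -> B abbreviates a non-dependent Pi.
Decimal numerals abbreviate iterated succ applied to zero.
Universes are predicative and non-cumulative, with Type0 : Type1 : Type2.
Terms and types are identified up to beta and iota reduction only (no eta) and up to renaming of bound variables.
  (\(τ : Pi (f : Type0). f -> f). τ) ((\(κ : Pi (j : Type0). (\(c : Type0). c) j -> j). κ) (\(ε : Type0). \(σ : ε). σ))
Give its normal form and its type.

normal form:
  \(τ : Type0). \(f : τ). f
inferred type:
  Pi (τ : Type0). τ -> τ


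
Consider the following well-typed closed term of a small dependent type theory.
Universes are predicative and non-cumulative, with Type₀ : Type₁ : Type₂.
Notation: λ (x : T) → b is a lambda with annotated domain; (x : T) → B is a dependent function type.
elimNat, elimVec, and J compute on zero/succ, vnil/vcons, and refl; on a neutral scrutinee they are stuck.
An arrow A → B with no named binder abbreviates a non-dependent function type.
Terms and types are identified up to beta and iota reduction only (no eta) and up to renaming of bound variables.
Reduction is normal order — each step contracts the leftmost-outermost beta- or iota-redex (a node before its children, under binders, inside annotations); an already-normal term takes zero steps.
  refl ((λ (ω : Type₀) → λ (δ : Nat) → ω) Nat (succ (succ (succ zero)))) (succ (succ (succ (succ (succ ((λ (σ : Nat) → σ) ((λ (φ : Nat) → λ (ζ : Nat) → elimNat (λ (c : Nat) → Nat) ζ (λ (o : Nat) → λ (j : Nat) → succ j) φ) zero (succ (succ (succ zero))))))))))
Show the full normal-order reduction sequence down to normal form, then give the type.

normal-order reduction:
  refl ((λ (ω : Type₀) → λ (δ : Nat) → ω) Nat (succ (succ (succ zero)))) (succ (succ (succ (succ (succ ((λ (σ : Nat) → σ) ((λ (φ : Nat) → λ (ζ : Nat) → elimNat (λ (c : Nat) → Nat) ζ (λ (o : Nat) → λ (j : Nat) → succ j) φ) zero (succ (succ (succ zero))))))))))
  ~> refl ((λ (ω : Nat) → Nat) (succ (succ (succ zero)))) (succ (succ (succ (succ (succ ((λ (δ : Nat) → δ) ((λ (σ : Nat) → λ (φ : Nat) → elimNat (λ (ζ : Nat) → Nat) φ (λ (c : Nat) → λ (o : Nat) → succ o) σ) zero (succ (succ (succ zero))))))))))
  ~> refl Nat (succ (succ (succ (succ (succ ((λ (ω : Nat) → ω) ((λ (δ : Nat) → λ (σ : Nat) → elimNat (λ (φ : Nat) → Nat) σ (λ (ζ : Nat) → λ (c : Nat) → succ c) δ) zero (succ (succ (succ zero))))))))))
  ~> refl Nat (succ (succ (succ (succ (succ ((λ (ω : Nat) → λ (δ : Nat) → elimNat (λ (σ : Nat) → Nat) δ (λ (φ : Nat) → λ (ζ : Nat) → succ ζ) ω) zero (succ (succ (succ zero)))))))))
  ~> refl Nat (succ (succ (succ (succ (succ ((λ (ω : Nat) → elimNat (λ (δ : Nat) → Nat) ω (λ (σ : Nat) → λ (φ : Nat) → succ φ) zero) (succ (succ (succ zero)))))))))
  ~> refl Nat (succ (succ (succ (succ (succ (elimNat (λ (ω : Nat) → Nat) (succ (succ (succ zero))) (λ (δ : Nat) → λ (σ : Nat) → succ σ) zero))))))
  ~> refl Nat (succ (succ (succ (succ (succ (succ (succ (succ zero))))))))
type:
  Eq Nat (succ (succ (succ (succ (succ (succ (succ (succ zero)))))))) (succ (succ (succ (succ (succ (succ (succ (succ zero))))))))


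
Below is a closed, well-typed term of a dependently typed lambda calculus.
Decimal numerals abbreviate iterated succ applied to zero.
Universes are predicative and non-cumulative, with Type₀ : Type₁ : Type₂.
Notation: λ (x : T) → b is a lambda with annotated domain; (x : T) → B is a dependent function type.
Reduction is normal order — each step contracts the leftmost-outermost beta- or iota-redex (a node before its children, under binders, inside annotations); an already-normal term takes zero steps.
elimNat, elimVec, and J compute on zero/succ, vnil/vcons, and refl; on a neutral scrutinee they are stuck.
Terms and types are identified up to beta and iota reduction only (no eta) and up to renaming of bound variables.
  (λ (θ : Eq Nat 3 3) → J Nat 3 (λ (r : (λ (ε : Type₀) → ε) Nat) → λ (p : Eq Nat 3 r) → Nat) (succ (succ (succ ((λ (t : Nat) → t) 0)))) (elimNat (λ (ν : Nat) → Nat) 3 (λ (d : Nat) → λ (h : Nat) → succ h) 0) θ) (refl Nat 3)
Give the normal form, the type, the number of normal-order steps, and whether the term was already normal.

resulting normal form:
  3
the term's type:
  Nat
reduction steps (normal order): 3
term was already normal: no
first redex: a beta-redex


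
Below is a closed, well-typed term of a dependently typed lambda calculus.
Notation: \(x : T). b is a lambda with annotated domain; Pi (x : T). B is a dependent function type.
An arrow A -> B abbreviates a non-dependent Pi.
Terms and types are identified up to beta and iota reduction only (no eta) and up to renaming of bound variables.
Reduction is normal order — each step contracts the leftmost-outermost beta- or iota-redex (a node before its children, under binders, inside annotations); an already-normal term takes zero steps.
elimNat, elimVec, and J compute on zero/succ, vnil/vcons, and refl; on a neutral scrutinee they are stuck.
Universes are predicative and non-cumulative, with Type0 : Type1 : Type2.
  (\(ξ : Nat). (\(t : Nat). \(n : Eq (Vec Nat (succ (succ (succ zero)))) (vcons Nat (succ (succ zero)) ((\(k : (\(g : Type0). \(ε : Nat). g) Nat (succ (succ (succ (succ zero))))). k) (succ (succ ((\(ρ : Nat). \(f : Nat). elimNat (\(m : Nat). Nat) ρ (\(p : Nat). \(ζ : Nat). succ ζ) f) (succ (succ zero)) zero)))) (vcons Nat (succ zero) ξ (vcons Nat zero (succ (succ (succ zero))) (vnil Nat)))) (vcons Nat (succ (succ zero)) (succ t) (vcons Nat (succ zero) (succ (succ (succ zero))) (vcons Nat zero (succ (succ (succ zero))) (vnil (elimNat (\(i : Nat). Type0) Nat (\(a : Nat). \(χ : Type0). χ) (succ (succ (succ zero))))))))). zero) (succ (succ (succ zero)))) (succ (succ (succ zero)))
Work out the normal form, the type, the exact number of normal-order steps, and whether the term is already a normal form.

resulting normal form:
  \(ξ : Eq (Vec Nat (succ (succ (succ zero)))) (vcons Nat (succ (succ zero)) (succ (succ (succ (succ zero)))) (vcons Nat (succ zero) (succ (succ (succ zero))) (vcons Nat zero (succ (succ (succ zero))) (vnil Nat)))) (vcons Nat (succ (succ zero)) (succ (succ (succ (succ zero)))) (vcons Nat (succ zero) (succ (succ (succ zero))) (vcons Nat zero (succ (succ (succ zero))) (vnil Nat))))). zero
type:
  Eq (Vec Nat (succ (succ (succ zero)))) (vcons Nat (succ (succ zero)) (succ (succ (succ (succ zero)))) (vcons Nat (succ zero) (succ (succ (succ zero))) (vcons Nat zero (succ (succ (succ zero))) (vnil Nat)))) (vcons Nat (succ (succ zero)) (succ (succ (succ (succ zero)))) (vcons Nat (succ zero) (succ (succ (succ zero))) (vcons Nat zero (succ (succ (succ zero))) (vnil Nat)))) -> Nat
steps to reach normal form (normal order): 16
started in normal form: no
first contracted redex: a beta-redex


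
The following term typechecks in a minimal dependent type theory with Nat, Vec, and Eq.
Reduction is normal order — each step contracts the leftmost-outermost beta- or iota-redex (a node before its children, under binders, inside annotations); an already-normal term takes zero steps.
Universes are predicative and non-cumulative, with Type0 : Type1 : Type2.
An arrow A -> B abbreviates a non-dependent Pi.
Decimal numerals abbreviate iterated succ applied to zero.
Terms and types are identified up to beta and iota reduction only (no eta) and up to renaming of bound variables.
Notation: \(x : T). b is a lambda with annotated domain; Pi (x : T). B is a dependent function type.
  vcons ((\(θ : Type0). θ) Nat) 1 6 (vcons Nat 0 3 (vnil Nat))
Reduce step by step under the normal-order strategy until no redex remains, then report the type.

normal-order reduction sequence:
  vcons ((\(θ : Type0). θ) Nat) 1 6 (vcons Nat 0 3 (vnil Nat))
  ~> vcons Nat 1 6 (vcons Nat 0 3 (vnil Nat))
inferred type:
  Vec Nat 2


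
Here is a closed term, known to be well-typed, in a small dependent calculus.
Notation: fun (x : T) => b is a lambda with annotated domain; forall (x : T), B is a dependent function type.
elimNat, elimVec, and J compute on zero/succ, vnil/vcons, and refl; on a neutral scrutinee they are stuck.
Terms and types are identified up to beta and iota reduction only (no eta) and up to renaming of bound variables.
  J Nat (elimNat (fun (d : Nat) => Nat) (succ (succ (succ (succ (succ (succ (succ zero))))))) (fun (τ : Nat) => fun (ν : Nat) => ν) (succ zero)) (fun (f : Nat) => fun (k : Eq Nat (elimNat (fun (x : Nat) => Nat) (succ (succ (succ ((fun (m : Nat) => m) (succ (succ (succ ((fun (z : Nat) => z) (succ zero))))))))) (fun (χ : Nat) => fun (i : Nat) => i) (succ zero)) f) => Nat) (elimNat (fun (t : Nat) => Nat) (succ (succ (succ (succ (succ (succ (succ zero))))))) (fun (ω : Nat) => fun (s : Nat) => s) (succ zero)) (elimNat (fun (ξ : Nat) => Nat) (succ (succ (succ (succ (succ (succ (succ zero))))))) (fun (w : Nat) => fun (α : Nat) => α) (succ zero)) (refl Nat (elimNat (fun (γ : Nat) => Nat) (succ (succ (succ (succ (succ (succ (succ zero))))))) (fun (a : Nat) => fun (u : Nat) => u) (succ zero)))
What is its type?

inferred type:
  Nat
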